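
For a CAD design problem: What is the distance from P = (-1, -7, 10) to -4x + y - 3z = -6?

distance = |a·x₀ + b·y₀ + c·z₀ - d| / √(a² + b² + c²)
  = |(-4)·(-1) + 1·(-7) + (-3)·10 - (-6)| / √((-4)² + 1² + (-3)²)
  = |4 - 7 - 30 + 6| / √(16 + 1 + 9)
  = |-27| / √26
  = 27 / 5.099
  ≈ 5.295

5.295


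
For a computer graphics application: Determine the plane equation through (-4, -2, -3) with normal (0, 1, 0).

The plane through P with normal n = (a, b, c) satisfies n·(r - P) = 0,
i.e. ax + by + cz = a·x₀ + b·y₀ + c·z₀.
d = 0·(-4) + 1·(-2) + 0·(-3)
  = 0 - 2 + 0
  = -2
Equation: y = -2

y = -2


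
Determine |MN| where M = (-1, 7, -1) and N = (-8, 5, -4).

d = √[(x₂-x₁)² + (y₂-y₁)² + (z₂-z₁)²]
  = √[(-7)² + (-2)² + (-3)²]
  = √[49 + 4 + 9]
  = √62
  ≈ 7.874

7.874


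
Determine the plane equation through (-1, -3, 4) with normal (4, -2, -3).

The plane through P with normal n = (a, b, c) satisfies n·(r - P) = 0,
i.e. ax + by + cz = a·x₀ + b·y₀ + c·z₀.
d = 4·(-1) + (-2)·(-3) + (-3)·4
  = -4 + 6 - 12
  = -10
Equation: 4x - 2y - 3z = -10

4x - 2y - 3z = -10


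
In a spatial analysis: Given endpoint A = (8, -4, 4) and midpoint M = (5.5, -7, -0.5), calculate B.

B = 2M - A
  = (2·5.5 - 8, 2·(-7) - (-4), 2·(-0.5) - 4)
  = (11 - 8, -14 + 4, -1 - 4)
  = (3, -10, -5)

(3, -10, -5)


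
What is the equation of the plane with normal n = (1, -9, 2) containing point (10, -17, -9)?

The plane through P with normal n = (a, b, c) satisfies n·(r - P) = 0,
i.e. ax + by + cz = a·x₀ + b·y₀ + c·z₀.
d = 1·10 + (-9)·(-17) + 2·(-9)
  = 10 + 153 - 18
  = 145
Equation: x - 9y + 2z = 145

x - 9y + 2z = 145


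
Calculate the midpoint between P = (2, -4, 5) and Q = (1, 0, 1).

M = ((x₁+x₂)/2, (y₁+y₂)/2, (z₁+z₂)/2)
  = ((2 + 1)/2, (-4 + 0)/2, (5 + 1)/2)
  = (3/2, -4/2, 6/2)
  = (1.5, -2, 3)

(1.5, -2, 3)


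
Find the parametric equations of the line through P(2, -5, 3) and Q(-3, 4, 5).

Direction vector d = Q - P = (-3 - 2, 4 + 5, 5 - 3) = (-5, 9, 2)
Parametric form r = P + t·d:
x = 2 - 5t, y = -5 + 9t, z = 3 + 2t

x = 2 - 5t, y = -5 + 9t, z = 3 + 2t


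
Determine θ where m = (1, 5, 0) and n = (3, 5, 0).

m·n = 1·3 + 5·5 + 0·0 = 3 + 25 + 0 = 28
|m| = √(1² + 5² + 0²) = √26 ≈ 5.099
|n| = √(3² + 5² + 0²) = √34 ≈ 5.831
cos θ = (m·n)/(|m||n|) = 28/(5.099·5.831) ≈ 0.9417
θ = arccos(0.9417) ≈ 19.65°

19.65°


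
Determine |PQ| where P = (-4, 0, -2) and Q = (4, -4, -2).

d = √[(x₂-x₁)² + (y₂-y₁)² + (z₂-z₁)²]
  = √[8² + (-4)² + 0²]
  = √[64 + 16 + 0]
  = √80
  ≈ 8.944

8.944


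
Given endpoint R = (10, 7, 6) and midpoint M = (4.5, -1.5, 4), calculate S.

S = 2M - R
  = (2·4.5 - 10, 2·(-1.5) - 7, 2·4 - 6)
  = (9 - 10, -3 - 7, 8 - 6)
  = (-1, -10, 2)

(-1, -10, 2)


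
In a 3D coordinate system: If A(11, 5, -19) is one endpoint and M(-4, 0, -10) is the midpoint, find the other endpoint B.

B = 2M - A
  = (2·(-4) - 11, 2·0 - 5, 2·(-10) - (-19))
  = (-8 - 11, 0 - 5, -20 + 19)
  = (-19, -5, -1)

(-19, -5, -1)


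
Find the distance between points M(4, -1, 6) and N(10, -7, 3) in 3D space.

d = √[(x₂-x₁)² + (y₂-y₁)² + (z₂-z₁)²]
  = √[6² + (-6)² + (-3)²]
  = √[36 + 36 + 9]
  = √81
  ≈ 9

9


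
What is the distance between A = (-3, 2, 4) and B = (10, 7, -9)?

d = √[(x₂-x₁)² + (y₂-y₁)² + (z₂-z₁)²]
  = √[13² + 5² + (-13)²]
  = √[169 + 25 + 169]
  = √363
  ≈ 19.05

19.05


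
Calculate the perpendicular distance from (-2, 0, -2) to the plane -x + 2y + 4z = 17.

distance = |a·x₀ + b·y₀ + c·z₀ - d| / √(a² + b² + c²)
  = |(-1)·(-2) + 2·0 + 4·(-2) - 17| / √((-1)² + 2² + 4²)
  = |2 + 0 - 8 - 17| / √(1 + 4 + 16)
  = |-23| / √21
  = 23 / 4.583
  ≈ 5.019

5.019


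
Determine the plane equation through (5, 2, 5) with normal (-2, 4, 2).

The plane through P with normal n = (a, b, c) satisfies n·(r - P) = 0,
i.e. ax + by + cz = a·x₀ + b·y₀ + c·z₀.
d = (-2)·5 + 4·2 + 2·5
  = -10 + 8 + 10
  = 8
Equation: -2x + 4y + 2z = 8

-2x + 4y + 2z = 8


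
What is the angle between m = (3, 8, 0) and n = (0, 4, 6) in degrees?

m·n = 3·0 + 8·4 + 0·6 = 0 + 32 + 0 = 32
|m| = √(3² + 8² + 0²) = √73 ≈ 8.544
|n| = √(0² + 4² + 6²) = √52 ≈ 7.211
cos θ = (m·n)/(|m||n|) = 32/(8.544·7.211) ≈ 0.5194
θ = arccos(0.5194) ≈ 58.71°

58.71°


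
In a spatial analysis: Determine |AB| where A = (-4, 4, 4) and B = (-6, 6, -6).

d = √[(x₂-x₁)² + (y₂-y₁)² + (z₂-z₁)²]
  = √[(-2)² + 2² + (-10)²]
  = √[4 + 4 + 100]
  = √108
  ≈ 10.39

10.39


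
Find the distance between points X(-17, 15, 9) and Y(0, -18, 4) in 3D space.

d = √[(x₂-x₁)² + (y₂-y₁)² + (z₂-z₁)²]
  = √[17² + (-33)² + (-5)²]
  = √[289 + 1089 + 25]
  = √1403
  ≈ 37.46

37.46


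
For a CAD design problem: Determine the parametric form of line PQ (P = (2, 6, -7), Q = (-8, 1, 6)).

Direction vector d = Q - P = (-8 - 2, 1 - 6, 6 + 7) = (-10, -5, 13)
Parametric form r = P + t·d:
x = 2 - 10t, y = 6 - 5t, z = -7 + 13t

x = 2 - 10t, y = 6 - 5t, z = -7 + 13t


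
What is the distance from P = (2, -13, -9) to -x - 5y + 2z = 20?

distance = |a·x₀ + b·y₀ + c·z₀ - d| / √(a² + b² + c²)
  = |(-1)·2 + (-5)·(-13) + 2·(-9) - 20| / √((-1)² + (-5)² + 2²)
  = |-2 + 65 - 18 - 20| / √(1 + 25 + 4)
  = |25| / √30
  = 25 / 5.477
  ≈ 4.564

4.564


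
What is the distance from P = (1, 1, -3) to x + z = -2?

distance = |a·x₀ + b·y₀ + c·z₀ - d| / √(a² + b² + c²)
  = |1·1 + 0·1 + 1·(-3) - (-2)| / √(1² + 0² + 1²)
  = |1 + 0 - 3 + 2| / √(1 + 0 + 1)
  = |0| / √2
  = 0 / 1.414
  ≈ 0

0


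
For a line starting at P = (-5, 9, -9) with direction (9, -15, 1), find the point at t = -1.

P(t) = P + t·d
  = (-5 + 9·(-1), 9 + (-15)·(-1), -9 + 1·(-1))
  = (-5 - 9, 9 + 15, -9 - 1)
  = (-14, 24, -10)

(-14, 24, -10)


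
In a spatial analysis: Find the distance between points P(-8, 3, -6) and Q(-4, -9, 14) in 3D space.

d = √[(x₂-x₁)² + (y₂-y₁)² + (z₂-z₁)²]
  = √[4² + (-12)² + 20²]
  = √[16 + 144 + 400]
  = √560
  ≈ 23.66

23.66


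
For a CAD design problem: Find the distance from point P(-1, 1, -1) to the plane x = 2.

distance = |a·x₀ + b·y₀ + c·z₀ - d| / √(a² + b² + c²)
  = |1·(-1) + 0·1 + 0·(-1) - 2| / √(1² + 0² + 0²)
  = |-1 + 0 + 0 - 2| / √(1 + 0 + 0)
  = |-3| / √1
  = 3 / 1
  ≈ 3

3


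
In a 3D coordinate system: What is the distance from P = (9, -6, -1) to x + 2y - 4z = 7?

distance = |a·x₀ + b·y₀ + c·z₀ - d| / √(a² + b² + c²)
  = |1·9 + 2·(-6) + (-4)·(-1) - 7| / √(1² + 2² + (-4)²)
  = |9 - 12 + 4 - 7| / √(1 + 4 + 16)
  = |-6| / √21
  = 6 / 4.583
  ≈ 1.309

1.309


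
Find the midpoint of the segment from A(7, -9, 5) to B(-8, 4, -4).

M = ((x₁+x₂)/2, (y₁+y₂)/2, (z₁+z₂)/2)
  = ((7 - 8)/2, (-9 + 4)/2, (5 - 4)/2)
  = (-1/2, -5/2, 1/2)
  = (-0.5, -2.5, 0.5)

(-0.5, -2.5, 0.5)


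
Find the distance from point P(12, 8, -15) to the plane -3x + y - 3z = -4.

distance = |a·x₀ + b·y₀ + c·z₀ - d| / √(a² + b² + c²)
  = |(-3)·12 + 1·8 + (-3)·(-15) - (-4)| / √((-3)² + 1² + (-3)²)
  = |-36 + 8 + 45 + 4| / √(9 + 1 + 9)
  = |21| / √19
  = 21 / 4.359
  ≈ 4.818

4.818


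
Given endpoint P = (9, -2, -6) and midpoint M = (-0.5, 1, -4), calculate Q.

Q = 2M - P
  = (2·(-0.5) - 9, 2·1 - (-2), 2·(-4) - (-6))
  = (-1 - 9, 2 + 2, -8 + 6)
  = (-10, 4, -2)

(-10, 4, -2)


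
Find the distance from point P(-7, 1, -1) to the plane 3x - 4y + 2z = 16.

distance = |a·x₀ + b·y₀ + c·z₀ - d| / √(a² + b² + c²)
  = |3·(-7) + (-4)·1 + 2·(-1) - 16| / √(3² + (-4)² + 2²)
  = |-21 - 4 - 2 - 16| / √(9 + 16 + 4)
  = |-43| / √29
  = 43 / 5.385
  ≈ 7.985

7.985


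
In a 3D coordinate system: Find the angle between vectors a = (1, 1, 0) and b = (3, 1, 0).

a·b = 1·3 + 1·1 + 0·0 = 3 + 1 + 0 = 4
|a| = √(1² + 1² + 0²) = √2 ≈ 1.414
|b| = √(3² + 1² + 0²) = √10 ≈ 3.162
cos θ = (a·b)/(|a||b|) = 4/(1.414·3.162) ≈ 0.8944
θ = arccos(0.8944) ≈ 26.57°

26.57°


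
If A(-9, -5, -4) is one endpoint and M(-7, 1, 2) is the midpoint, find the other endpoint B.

B = 2M - A
  = (2·(-7) - (-9), 2·1 - (-5), 2·2 - (-4))
  = (-14 + 9, 2 + 5, 4 + 4)
  = (-5, 7, 8)

(-5, 7, 8)


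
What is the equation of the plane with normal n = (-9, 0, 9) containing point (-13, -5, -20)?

The plane through P with normal n = (a, b, c) satisfies n·(r - P) = 0,
i.e. ax + by + cz = a·x₀ + b·y₀ + c·z₀.
d = (-9)·(-13) + 0·(-5) + 9·(-20)
  = 117 + 0 - 180
  = -63
Equation: -9x + 9z = -63

-9x + 9z = -63


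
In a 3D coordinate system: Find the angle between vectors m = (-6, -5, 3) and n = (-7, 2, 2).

m·n = (-6)·(-7) + (-5)·2 + 3·2 = 42 - 10 + 6 = 38
|m| = √((-6)² + (-5)² + 3²) = √70 ≈ 8.367
|n| = √((-7)² + 2² + 2²) = √57 ≈ 7.55
cos θ = (m·n)/(|m||n|) = 38/(8.367·7.55) ≈ 0.6016
θ = arccos(0.6016) ≈ 53.02°

53.02°


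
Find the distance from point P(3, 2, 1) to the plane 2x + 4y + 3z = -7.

distance = |a·x₀ + b·y₀ + c·z₀ - d| / √(a² + b² + c²)
  = |2·3 + 4·2 + 3·1 - (-7)| / √(2² + 4² + 3²)
  = |6 + 8 + 3 + 7| / √(4 + 16 + 9)
  = |24| / √29
  = 24 / 5.385
  ≈ 4.457

4.457


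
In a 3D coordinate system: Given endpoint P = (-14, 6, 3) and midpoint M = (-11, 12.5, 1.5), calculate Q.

Q = 2M - P
  = (2·(-11) - (-14), 2·12.5 - 6, 2·1.5 - 3)
  = (-22 + 14, 25 - 6, 3 - 3)
  = (-8, 19, 0)

(-8, 19, 0)


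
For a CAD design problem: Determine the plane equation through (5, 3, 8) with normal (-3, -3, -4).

The plane through P with normal n = (a, b, c) satisfies n·(r - P) = 0,
i.e. ax + by + cz = a·x₀ + b·y₀ + c·z₀.
d = (-3)·5 + (-3)·3 + (-4)·8
  = -15 - 9 - 32
  = -56
Equation: -3x - 3y - 4z = -56

-3x - 3y - 4z = -56


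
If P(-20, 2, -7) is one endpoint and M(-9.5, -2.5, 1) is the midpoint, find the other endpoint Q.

Q = 2M - P
  = (2·(-9.5) - (-20), 2·(-2.5) - 2, 2·1 - (-7))
  = (-19 + 20, -5 - 2, 2 + 7)
  = (1, -7, 9)

(1, -7, 9)


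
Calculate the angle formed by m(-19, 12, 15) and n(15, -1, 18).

m·n = (-19)·15 + 12·(-1) + 15·18 = -285 - 12 + 270 = -27
|m| = √((-19)² + 12² + 15²) = √730 ≈ 27.02
|n| = √(15² + (-1)² + 18²) = √550 ≈ 23.45
cos θ = (m·n)/(|m||n|) = -27/(27.02·23.45) ≈ -0.04261
θ = arccos(-0.04261) ≈ 92.44°

92.44°


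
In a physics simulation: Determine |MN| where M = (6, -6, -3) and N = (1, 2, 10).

d = √[(x₂-x₁)² + (y₂-y₁)² + (z₂-z₁)²]
  = √[(-5)² + 8² + 13²]
  = √[25 + 64 + 169]
  = √258
  ≈ 16.06

16.06


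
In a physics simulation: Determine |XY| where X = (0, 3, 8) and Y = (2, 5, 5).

d = √[(x₂-x₁)² + (y₂-y₁)² + (z₂-z₁)²]
  = √[2² + 2² + (-3)²]
  = √[4 + 4 + 9]
  = √17
  ≈ 4.123

4.123


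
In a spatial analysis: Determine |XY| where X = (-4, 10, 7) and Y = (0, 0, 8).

d = √[(x₂-x₁)² + (y₂-y₁)² + (z₂-z₁)²]
  = √[4² + (-10)² + 1²]
  = √[16 + 100 + 1]
  = √117
  ≈ 10.82

10.82


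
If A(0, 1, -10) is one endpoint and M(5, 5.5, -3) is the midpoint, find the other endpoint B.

B = 2M - A
  = (2·5 - 0, 2·5.5 - 1, 2·(-3) - (-10))
  = (10 + 0, 11 - 1, -6 + 10)
  = (10, 10, 4)

(10, 10, 4)


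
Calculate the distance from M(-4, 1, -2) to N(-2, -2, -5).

d = √[(x₂-x₁)² + (y₂-y₁)² + (z₂-z₁)²]
  = √[2² + (-3)² + (-3)²]
  = √[4 + 9 + 9]
  = √22
  ≈ 4.69

4.69


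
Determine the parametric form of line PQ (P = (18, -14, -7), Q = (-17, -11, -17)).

Direction vector d = Q - P = (-17 - 18, -11 + 14, -17 + 7) = (-35, 3, -10)
Parametric form r = P + t·d:
x = 18 - 35t, y = -14 + 3t, z = -7 - 10t

x = 18 - 35t, y = -14 + 3t, z = -7 - 10t


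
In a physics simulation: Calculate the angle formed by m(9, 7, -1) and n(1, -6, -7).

m·n = 9·1 + 7·(-6) + (-1)·(-7) = 9 - 42 + 7 = -26
|m| = √(9² + 7² + (-1)²) = √131 ≈ 11.45
|n| = √(1² + (-6)² + (-7)²) = √86 ≈ 9.274
cos θ = (m·n)/(|m||n|) = -26/(11.45·9.274) ≈ -0.245
θ = arccos(-0.245) ≈ 104.2°

104.2°


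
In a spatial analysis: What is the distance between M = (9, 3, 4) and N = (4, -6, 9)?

d = √[(x₂-x₁)² + (y₂-y₁)² + (z₂-z₁)²]
  = √[(-5)² + (-9)² + 5²]
  = √[25 + 81 + 25]
  = √131
  ≈ 11.45

11.45


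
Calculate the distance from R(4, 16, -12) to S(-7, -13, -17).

d = √[(x₂-x₁)² + (y₂-y₁)² + (z₂-z₁)²]
  = √[(-11)² + (-29)² + (-5)²]
  = √[121 + 841 + 25]
  = √987
  ≈ 31.42

31.42


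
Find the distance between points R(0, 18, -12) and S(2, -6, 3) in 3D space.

d = √[(x₂-x₁)² + (y₂-y₁)² + (z₂-z₁)²]
  = √[2² + (-24)² + 15²]
  = √[4 + 576 + 225]
  = √805
  ≈ 28.37

28.37


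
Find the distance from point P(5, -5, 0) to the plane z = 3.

distance = |a·x₀ + b·y₀ + c·z₀ - d| / √(a² + b² + c²)
  = |0·5 + 0·(-5) + 1·0 - 3| / √(0² + 0² + 1²)
  = |0 + 0 + 0 - 3| / √(0 + 0 + 1)
  = |-3| / √1
  = 3 / 1
  ≈ 3

3


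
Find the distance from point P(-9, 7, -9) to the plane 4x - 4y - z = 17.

distance = |a·x₀ + b·y₀ + c·z₀ - d| / √(a² + b² + c²)
  = |4·(-9) + (-4)·7 + (-1)·(-9) - 17| / √(4² + (-4)² + (-1)²)
  = |-36 - 28 + 9 - 17| / √(16 + 16 + 1)
  = |-72| / √33
  = 72 / 5.745
  ≈ 12.53

12.53


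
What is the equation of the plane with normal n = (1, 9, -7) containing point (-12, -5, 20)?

The plane through P with normal n = (a, b, c) satisfies n·(r - P) = 0,
i.e. ax + by + cz = a·x₀ + b·y₀ + c·z₀.
d = 1·(-12) + 9·(-5) + (-7)·20
  = -12 - 45 - 140
  = -197
Equation: x + 9y - 7z = -197

x + 9y - 7z = -197


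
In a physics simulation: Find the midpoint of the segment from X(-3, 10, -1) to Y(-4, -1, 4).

M = ((x₁+x₂)/2, (y₁+y₂)/2, (z₁+z₂)/2)
  = ((-3 - 4)/2, (10 - 1)/2, (-1 + 4)/2)
  = (-7/2, 9/2, 3/2)
  = (-3.5, 4.5, 1.5)

(-3.5, 4.5, 1.5)


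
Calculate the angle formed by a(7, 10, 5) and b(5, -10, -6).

a·b = 7·5 + 10·(-10) + 5·(-6) = 35 - 100 - 30 = -95
|a| = √(7² + 10² + 5²) = √174 ≈ 13.19
|b| = √(5² + (-10)² + (-6)²) = √161 ≈ 12.69
cos θ = (a·b)/(|a||b|) = -95/(13.19·12.69) ≈ -0.5676
θ = arccos(-0.5676) ≈ 124.6°

124.6°


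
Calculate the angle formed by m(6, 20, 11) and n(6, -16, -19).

m·n = 6·6 + 20·(-16) + 11·(-19) = 36 - 320 - 209 = -493
|m| = √(6² + 20² + 11²) = √557 ≈ 23.6
|n| = √(6² + (-16)² + (-19)²) = √653 ≈ 25.55
cos θ = (m·n)/(|m||n|) = -493/(23.6·25.55) ≈ -0.8175
θ = arccos(-0.8175) ≈ 144.8°

144.8°


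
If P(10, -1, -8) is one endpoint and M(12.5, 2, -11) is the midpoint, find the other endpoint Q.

Q = 2M - P
  = (2·12.5 - 10, 2·2 - (-1), 2·(-11) - (-8))
  = (25 - 10, 4 + 1, -22 + 8)
  = (15, 5, -14)

(15, 5, -14)


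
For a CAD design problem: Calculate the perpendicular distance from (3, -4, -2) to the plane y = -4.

distance = |a·x₀ + b·y₀ + c·z₀ - d| / √(a² + b² + c²)
  = |0·3 + 1·(-4) + 0·(-2) - (-4)| / √(0² + 1² + 0²)
  = |0 - 4 + 0 + 4| / √(0 + 1 + 0)
  = |0| / √1
  = 0 / 1
  ≈ 0

0


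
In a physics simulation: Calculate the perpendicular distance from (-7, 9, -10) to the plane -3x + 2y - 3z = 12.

distance = |a·x₀ + b·y₀ + c·z₀ - d| / √(a² + b² + c²)
  = |(-3)·(-7) + 2·9 + (-3)·(-10) - 12| / √((-3)² + 2² + (-3)²)
  = |21 + 18 + 30 - 12| / √(9 + 4 + 9)
  = |57| / √22
  = 57 / 4.69
  ≈ 12.15

12.15


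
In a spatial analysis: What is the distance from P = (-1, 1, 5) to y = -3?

distance = |a·x₀ + b·y₀ + c·z₀ - d| / √(a² + b² + c²)
  = |0·(-1) + 1·1 + 0·5 - (-3)| / √(0² + 1² + 0²)
  = |0 + 1 + 0 + 3| / √(0 + 1 + 0)
  = |4| / √1
  = 4 / 1
  ≈ 4

4


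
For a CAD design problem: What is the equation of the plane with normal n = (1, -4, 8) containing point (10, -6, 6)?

The plane through P with normal n = (a, b, c) satisfies n·(r - P) = 0,
i.e. ax + by + cz = a·x₀ + b·y₀ + c·z₀.
d = 1·10 + (-4)·(-6) + 8·6
  = 10 + 24 + 48
  = 82
Equation: x - 4y + 8z = 82

x - 4y + 8z = 82


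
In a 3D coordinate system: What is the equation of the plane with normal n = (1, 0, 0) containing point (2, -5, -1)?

The plane through P with normal n = (a, b, c) satisfies n·(r - P) = 0,
i.e. ax + by + cz = a·x₀ + b·y₀ + c·z₀.
d = 1·2 + 0·(-5) + 0·(-1)
  = 2 + 0 + 0
  = 2
Equation: x = 2

x = 2


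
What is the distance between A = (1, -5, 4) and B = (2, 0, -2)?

d = √[(x₂-x₁)² + (y₂-y₁)² + (z₂-z₁)²]
  = √[1² + 5² + (-6)²]
  = √[1 + 25 + 36]
  = √62
  ≈ 7.874

7.874


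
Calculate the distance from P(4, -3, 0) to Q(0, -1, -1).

d = √[(x₂-x₁)² + (y₂-y₁)² + (z₂-z₁)²]
  = √[(-4)² + 2² + (-1)²]
  = √[16 + 4 + 1]
  = √21
  ≈ 4.583

4.583


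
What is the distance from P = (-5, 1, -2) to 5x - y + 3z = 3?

distance = |a·x₀ + b·y₀ + c·z₀ - d| / √(a² + b² + c²)
  = |5·(-5) + (-1)·1 + 3·(-2) - 3| / √(5² + (-1)² + 3²)
  = |-25 - 1 - 6 - 3| / √(25 + 1 + 9)
  = |-35| / √35
  = 35 / 5.916
  ≈ 5.916

5.916


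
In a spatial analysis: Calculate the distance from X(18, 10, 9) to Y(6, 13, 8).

d = √[(x₂-x₁)² + (y₂-y₁)² + (z₂-z₁)²]
  = √[(-12)² + 3² + (-1)²]
  = √[144 + 9 + 1]
  = √154
  ≈ 12.41

12.41


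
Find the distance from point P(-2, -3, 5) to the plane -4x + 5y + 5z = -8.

distance = |a·x₀ + b·y₀ + c·z₀ - d| / √(a² + b² + c²)
  = |(-4)·(-2) + 5·(-3) + 5·5 - (-8)| / √((-4)² + 5² + 5²)
  = |8 - 15 + 25 + 8| / √(16 + 25 + 25)
  = |26| / √66
  = 26 / 8.124
  ≈ 3.2

3.2


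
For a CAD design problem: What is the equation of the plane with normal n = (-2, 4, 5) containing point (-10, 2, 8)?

The plane through P with normal n = (a, b, c) satisfies n·(r - P) = 0,
i.e. ax + by + cz = a·x₀ + b·y₀ + c·z₀.
d = (-2)·(-10) + 4·2 + 5·8
  = 20 + 8 + 40
  = 68
Equation: -2x + 4y + 5z = 68

-2x + 4y + 5z = 68


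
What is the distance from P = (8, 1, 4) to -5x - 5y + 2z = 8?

distance = |a·x₀ + b·y₀ + c·z₀ - d| / √(a² + b² + c²)
  = |(-5)·8 + (-5)·1 + 2·4 - 8| / √((-5)² + (-5)² + 2²)
  = |-40 - 5 + 8 - 8| / √(25 + 25 + 4)
  = |-45| / √54
  = 45 / 7.348
  ≈ 6.124

6.124


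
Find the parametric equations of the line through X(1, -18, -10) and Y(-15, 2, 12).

Direction vector d = Y - X = (-15 - 1, 2 + 18, 12 + 10) = (-16, 20, 22)
Parametric form r = X + t·d:
x = 1 - 16t, y = -18 + 20t, z = -10 + 22t

x = 1 - 16t, y = -18 + 20t, z = -10 + 22t


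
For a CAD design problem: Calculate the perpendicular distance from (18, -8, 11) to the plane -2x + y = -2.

distance = |a·x₀ + b·y₀ + c·z₀ - d| / √(a² + b² + c²)
  = |(-2)·18 + 1·(-8) + 0·11 - (-2)| / √((-2)² + 1² + 0²)
  = |-36 - 8 + 0 + 2| / √(4 + 1 + 0)
  = |-42| / √5
  = 42 / 2.236
  ≈ 18.78

18.78


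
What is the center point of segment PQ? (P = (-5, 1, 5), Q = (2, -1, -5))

M = ((x₁+x₂)/2, (y₁+y₂)/2, (z₁+z₂)/2)
  = ((-5 + 2)/2, (1 - 1)/2, (5 - 5)/2)
  = (-3/2, 0/2, 0/2)
  = (-1.5, 0, 0)

(-1.5, 0, 0)


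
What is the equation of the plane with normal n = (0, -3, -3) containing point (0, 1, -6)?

The plane through P with normal n = (a, b, c) satisfies n·(r - P) = 0,
i.e. ax + by + cz = a·x₀ + b·y₀ + c·z₀.
d = 0·0 + (-3)·1 + (-3)·(-6)
  = 0 - 3 + 18
  = 15
Equation: -3y - 3z = 15

-3y - 3z = 15


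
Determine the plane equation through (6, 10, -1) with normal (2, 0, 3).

The plane through P with normal n = (a, b, c) satisfies n·(r - P) = 0,
i.e. ax + by + cz = a·x₀ + b·y₀ + c·z₀.
d = 2·6 + 0·10 + 3·(-1)
  = 12 + 0 - 3
  = 9
Equation: 2x + 3z = 9

2x + 3z = 9


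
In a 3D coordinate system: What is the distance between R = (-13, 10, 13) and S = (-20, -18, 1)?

d = √[(x₂-x₁)² + (y₂-y₁)² + (z₂-z₁)²]
  = √[(-7)² + (-28)² + (-12)²]
  = √[49 + 784 + 144]
  = √977
  ≈ 31.26

31.26


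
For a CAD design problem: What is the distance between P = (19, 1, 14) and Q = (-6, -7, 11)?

d = √[(x₂-x₁)² + (y₂-y₁)² + (z₂-z₁)²]
  = √[(-25)² + (-8)² + (-3)²]
  = √[625 + 64 + 9]
  = √698
  ≈ 26.42

26.42


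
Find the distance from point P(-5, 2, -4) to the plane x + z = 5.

distance = |a·x₀ + b·y₀ + c·z₀ - d| / √(a² + b² + c²)
  = |1·(-5) + 0·2 + 1·(-4) - 5| / √(1² + 0² + 1²)
  = |-5 + 0 - 4 - 5| / √(1 + 0 + 1)
  = |-14| / √2
  = 14 / 1.414
  ≈ 9.899

9.899


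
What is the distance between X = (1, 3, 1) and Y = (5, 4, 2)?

d = √[(x₂-x₁)² + (y₂-y₁)² + (z₂-z₁)²]
  = √[4² + 1² + 1²]
  = √[16 + 1 + 1]
  = √18
  ≈ 4.243

4.243


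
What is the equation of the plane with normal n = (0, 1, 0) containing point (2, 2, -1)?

The plane through P with normal n = (a, b, c) satisfies n·(r - P) = 0,
i.e. ax + by + cz = a·x₀ + b·y₀ + c·z₀.
d = 0·2 + 1·2 + 0·(-1)
  = 0 + 2 + 0
  = 2
Equation: y = 2

y = 2


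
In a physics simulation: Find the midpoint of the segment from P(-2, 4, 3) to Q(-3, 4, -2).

M = ((x₁+x₂)/2, (y₁+y₂)/2, (z₁+z₂)/2)
  = ((-2 - 3)/2, (4 + 4)/2, (3 - 2)/2)
  = (-5/2, 8/2, 1/2)
  = (-2.5, 4, 0.5)

(-2.5, 4, 0.5)


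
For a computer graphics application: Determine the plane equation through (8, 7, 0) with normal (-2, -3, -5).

The plane through P with normal n = (a, b, c) satisfies n·(r - P) = 0,
i.e. ax + by + cz = a·x₀ + b·y₀ + c·z₀.
d = (-2)·8 + (-3)·7 + (-5)·0
  = -16 - 21 + 0
  = -37
Equation: -2x - 3y - 5z = -37

-2x - 3y - 5z = -37


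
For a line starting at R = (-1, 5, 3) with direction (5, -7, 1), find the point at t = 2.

P(t) = R + t·d
  = (-1 + 5·2, 5 + (-7)·2, 3 + 1·2)
  = (-1 + 10, 5 - 14, 3 + 2)
  = (9, -9, 5)

(9, -9, 5)


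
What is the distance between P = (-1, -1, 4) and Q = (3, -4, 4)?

d = √[(x₂-x₁)² + (y₂-y₁)² + (z₂-z₁)²]
  = √[4² + (-3)² + 0²]
  = √[16 + 9 + 0]
  = √25
  ≈ 5

5


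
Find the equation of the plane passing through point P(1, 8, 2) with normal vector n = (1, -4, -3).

The plane through P with normal n = (a, b, c) satisfies n·(r - P) = 0,
i.e. ax + by + cz = a·x₀ + b·y₀ + c·z₀.
d = 1·1 + (-4)·8 + (-3)·2
  = 1 - 32 - 6
  = -37
Equation: x - 4y - 3z = -37

x - 4y - 3z = -37


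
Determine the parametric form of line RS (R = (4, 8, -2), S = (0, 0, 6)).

Direction vector d = S - R = (0 - 4, 0 - 8, 6 + 2) = (-4, -8, 8)
Parametric form r = R + t·d:
x = 4 - 4t, y = 8 - 8t, z = -2 + 8t

x = 4 - 4t, y = 8 - 8t, z = -2 + 8t


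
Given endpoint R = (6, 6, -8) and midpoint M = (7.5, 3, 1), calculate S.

S = 2M - R
  = (2·7.5 - 6, 2·3 - 6, 2·1 - (-8))
  = (15 - 6, 6 - 6, 2 + 8)
  = (9, 0, 10)

(9, 0, 10)


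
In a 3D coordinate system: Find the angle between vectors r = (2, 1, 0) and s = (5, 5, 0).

r·s = 2·5 + 1·5 + 0·0 = 10 + 5 + 0 = 15
|r| = √(2² + 1² + 0²) = √5 ≈ 2.236
|s| = √(5² + 5² + 0²) = √50 ≈ 7.071
cos θ = (r·s)/(|r||s|) = 15/(2.236·7.071) ≈ 0.9487
θ = arccos(0.9487) ≈ 18.43°

18.43°


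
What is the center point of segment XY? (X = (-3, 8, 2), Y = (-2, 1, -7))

M = ((x₁+x₂)/2, (y₁+y₂)/2, (z₁+z₂)/2)
  = ((-3 - 2)/2, (8 + 1)/2, (2 - 7)/2)
  = (-5/2, 9/2, -5/2)
  = (-2.5, 4.5, -2.5)

(-2.5, 4.5, -2.5)


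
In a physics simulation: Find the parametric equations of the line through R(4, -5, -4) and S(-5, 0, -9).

Direction vector d = S - R = (-5 - 4, 0 + 5, -9 + 4) = (-9, 5, -5)
Parametric form r = R + t·d:
x = 4 - 9t, y = -5 + 5t, z = -4 - 5t

x = 4 - 9t, y = -5 + 5t, z = -4 - 5t


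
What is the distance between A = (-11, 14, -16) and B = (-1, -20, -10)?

d = √[(x₂-x₁)² + (y₂-y₁)² + (z₂-z₁)²]
  = √[10² + (-34)² + 6²]
  = √[100 + 1156 + 36]
  = √1292
  ≈ 35.94

35.94


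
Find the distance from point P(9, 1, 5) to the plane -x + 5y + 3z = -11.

distance = |a·x₀ + b·y₀ + c·z₀ - d| / √(a² + b² + c²)
  = |(-1)·9 + 5·1 + 3·5 - (-11)| / √((-1)² + 5² + 3²)
  = |-9 + 5 + 15 + 11| / √(1 + 25 + 9)
  = |22| / √35
  = 22 / 5.916
  ≈ 3.719

3.719


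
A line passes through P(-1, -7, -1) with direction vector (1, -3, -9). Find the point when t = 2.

P(t) = P + t·d
  = (-1 + 1·2, -7 + (-3)·2, -1 + (-9)·2)
  = (-1 + 2, -7 - 6, -1 - 18)
  = (1, -13, -19)

(1, -13, -19)


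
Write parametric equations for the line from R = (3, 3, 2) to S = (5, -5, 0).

Direction vector d = S - R = (5 - 3, -5 - 3, 0 - 2) = (2, -8, -2)
Parametric form r = R + t·d:
x = 3 + 2t, y = 3 - 8t, z = 2 - 2t

x = 3 + 2t, y = 3 - 8t, z = 2 - 2t


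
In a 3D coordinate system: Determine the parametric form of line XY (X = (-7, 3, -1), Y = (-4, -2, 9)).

Direction vector d = Y - X = (-4 + 7, -2 - 3, 9 + 1) = (3, -5, 10)
Parametric form r = X + t·d:
x = -7 + 3t, y = 3 - 5t, z = -1 + 10t

x = -7 + 3t, y = 3 - 5t, z = -1 + 10t


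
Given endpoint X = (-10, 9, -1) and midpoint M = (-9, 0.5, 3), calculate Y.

Y = 2M - X
  = (2·(-9) - (-10), 2·0.5 - 9, 2·3 - (-1))
  = (-18 + 10, 1 - 9, 6 + 1)
  = (-8, -8, 7)

(-8, -8, 7)


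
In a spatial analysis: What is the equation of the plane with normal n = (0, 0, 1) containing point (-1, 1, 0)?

The plane through P with normal n = (a, b, c) satisfies n·(r - P) = 0,
i.e. ax + by + cz = a·x₀ + b·y₀ + c·z₀.
d = 0·(-1) + 0·1 + 1·0
  = 0 + 0 + 0
  = 0
Equation: z = 0

z = 0


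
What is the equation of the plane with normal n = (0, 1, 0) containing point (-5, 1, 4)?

The plane through P with normal n = (a, b, c) satisfies n·(r - P) = 0,
i.e. ax + by + cz = a·x₀ + b·y₀ + c·z₀.
d = 0·(-5) + 1·1 + 0·4
  = 0 + 1 + 0
  = 1
Equation: y = 1

y = 1


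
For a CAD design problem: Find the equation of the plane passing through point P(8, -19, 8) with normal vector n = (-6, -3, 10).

The plane through P with normal n = (a, b, c) satisfies n·(r - P) = 0,
i.e. ax + by + cz = a·x₀ + b·y₀ + c·z₀.
d = (-6)·8 + (-3)·(-19) + 10·8
  = -48 + 57 + 80
  = 89
Equation: -6x - 3y + 10z = 89

-6x - 3y + 10z = 89


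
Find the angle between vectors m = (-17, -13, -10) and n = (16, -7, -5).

m·n = (-17)·16 + (-13)·(-7) + (-10)·(-5) = -272 + 91 + 50 = -131
|m| = √((-17)² + (-13)² + (-10)²) = √558 ≈ 23.62
|n| = √(16² + (-7)² + (-5)²) = √330 ≈ 18.17
cos θ = (m·n)/(|m||n|) = -131/(23.62·18.17) ≈ -0.3053
θ = arccos(-0.3053) ≈ 107.8°

107.8°


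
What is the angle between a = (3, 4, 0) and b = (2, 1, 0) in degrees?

a·b = 3·2 + 4·1 + 0·0 = 6 + 4 + 0 = 10
|a| = √(3² + 4² + 0²) = √25 ≈ 5
|b| = √(2² + 1² + 0²) = √5 ≈ 2.236
cos θ = (a·b)/(|a||b|) = 10/(5·2.236) ≈ 0.8944
θ = arccos(0.8944) ≈ 26.57°

26.57°


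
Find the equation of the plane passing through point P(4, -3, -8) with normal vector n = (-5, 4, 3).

The plane through P with normal n = (a, b, c) satisfies n·(r - P) = 0,
i.e. ax + by + cz = a·x₀ + b·y₀ + c·z₀.
d = (-5)·4 + 4·(-3) + 3·(-8)
  = -20 - 12 - 24
  = -56
Equation: -5x + 4y + 3z = -56

-5x + 4y + 3z = -56


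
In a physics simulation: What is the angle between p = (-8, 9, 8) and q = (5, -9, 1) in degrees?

p·q = (-8)·5 + 9·(-9) + 8·1 = -40 - 81 + 8 = -113
|p| = √((-8)² + 9² + 8²) = √209 ≈ 14.46
|q| = √(5² + (-9)² + 1²) = √107 ≈ 10.34
cos θ = (p·q)/(|p||q|) = -113/(14.46·10.34) ≈ -0.7556
θ = arccos(-0.7556) ≈ 139.1°

139.1°


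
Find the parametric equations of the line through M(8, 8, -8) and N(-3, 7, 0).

Direction vector d = N - M = (-3 - 8, 7 - 8, 0 + 8) = (-11, -1, 8)
Parametric form r = M + t·d:
x = 8 - 11t, y = 8 - t, z = -8 + 8t

x = 8 - 11t, y = 8 - t, z = -8 + 8t


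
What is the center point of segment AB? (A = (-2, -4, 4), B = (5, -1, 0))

M = ((x₁+x₂)/2, (y₁+y₂)/2, (z₁+z₂)/2)
  = ((-2 + 5)/2, (-4 - 1)/2, (4 + 0)/2)
  = (3/2, -5/2, 4/2)
  = (1.5, -2.5, 2)

(1.5, -2.5, 2)


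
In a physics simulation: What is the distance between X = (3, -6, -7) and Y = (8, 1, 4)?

d = √[(x₂-x₁)² + (y₂-y₁)² + (z₂-z₁)²]
  = √[5² + 7² + 11²]
  = √[25 + 49 + 121]
  = √195
  ≈ 13.96

13.96


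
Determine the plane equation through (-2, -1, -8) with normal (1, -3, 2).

The plane through P with normal n = (a, b, c) satisfies n·(r - P) = 0,
i.e. ax + by + cz = a·x₀ + b·y₀ + c·z₀.
d = 1·(-2) + (-3)·(-1) + 2·(-8)
  = -2 + 3 - 16
  = -15
Equation: x - 3y + 2z = -15

x - 3y + 2z = -15


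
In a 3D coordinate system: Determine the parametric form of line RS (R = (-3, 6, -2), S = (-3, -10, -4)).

Direction vector d = S - R = (-3 + 3, -10 - 6, -4 + 2) = (0, -16, -2)
Parametric form r = R + t·d:
x = -3, y = 6 - 16t, z = -2 - 2t

x = -3, y = 6 - 16t, z = -2 - 2t


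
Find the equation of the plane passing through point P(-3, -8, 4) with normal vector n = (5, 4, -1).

The plane through P with normal n = (a, b, c) satisfies n·(r - P) = 0,
i.e. ax + by + cz = a·x₀ + b·y₀ + c·z₀.
d = 5·(-3) + 4·(-8) + (-1)·4
  = -15 - 32 - 4
  = -51
Equation: 5x + 4y - z = -51

5x + 4y - z = -51


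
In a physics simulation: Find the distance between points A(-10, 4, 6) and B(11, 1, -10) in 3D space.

d = √[(x₂-x₁)² + (y₂-y₁)² + (z₂-z₁)²]
  = √[21² + (-3)² + (-16)²]
  = √[441 + 9 + 256]
  = √706
  ≈ 26.57

26.57


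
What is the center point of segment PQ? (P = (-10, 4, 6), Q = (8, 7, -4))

M = ((x₁+x₂)/2, (y₁+y₂)/2, (z₁+z₂)/2)
  = ((-10 + 8)/2, (4 + 7)/2, (6 - 4)/2)
  = (-2/2, 11/2, 2/2)
  = (-1, 5.5, 1)

(-1, 5.5, 1)


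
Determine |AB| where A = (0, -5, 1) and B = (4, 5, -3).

d = √[(x₂-x₁)² + (y₂-y₁)² + (z₂-z₁)²]
  = √[4² + 10² + (-4)²]
  = √[16 + 100 + 16]
  = √132
  ≈ 11.49

11.49


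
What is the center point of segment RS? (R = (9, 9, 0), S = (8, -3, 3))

M = ((x₁+x₂)/2, (y₁+y₂)/2, (z₁+z₂)/2)
  = ((9 + 8)/2, (9 - 3)/2, (0 + 3)/2)
  = (17/2, 6/2, 3/2)
  = (8.5, 3, 1.5)

(8.5, 3, 1.5)


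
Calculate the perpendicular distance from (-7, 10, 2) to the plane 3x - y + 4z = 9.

distance = |a·x₀ + b·y₀ + c·z₀ - d| / √(a² + b² + c²)
  = |3·(-7) + (-1)·10 + 4·2 - 9| / √(3² + (-1)² + 4²)
  = |-21 - 10 + 8 - 9| / √(9 + 1 + 16)
  = |-32| / √26
  = 32 / 5.099
  ≈ 6.276

6.276


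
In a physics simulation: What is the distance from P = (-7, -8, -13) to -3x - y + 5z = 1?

distance = |a·x₀ + b·y₀ + c·z₀ - d| / √(a² + b² + c²)
  = |(-3)·(-7) + (-1)·(-8) + 5·(-13) - 1| / √((-3)² + (-1)² + 5²)
  = |21 + 8 - 65 - 1| / √(9 + 1 + 25)
  = |-37| / √35
  = 37 / 5.916
  ≈ 6.254

6.254


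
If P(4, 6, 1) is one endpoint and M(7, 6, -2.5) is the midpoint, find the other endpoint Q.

Q = 2M - P
  = (2·7 - 4, 2·6 - 6, 2·(-2.5) - 1)
  = (14 - 4, 12 - 6, -5 - 1)
  = (10, 6, -6)

(10, 6, -6)


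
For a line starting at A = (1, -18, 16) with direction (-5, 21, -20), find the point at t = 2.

P(t) = A + t·d
  = (1 + (-5)·2, -18 + 21·2, 16 + (-20)·2)
  = (1 - 10, -18 + 42, 16 - 40)
  = (-9, 24, -24)

(-9, 24, -24)


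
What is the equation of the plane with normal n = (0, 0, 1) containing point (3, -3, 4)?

The plane through P with normal n = (a, b, c) satisfies n·(r - P) = 0,
i.e. ax + by + cz = a·x₀ + b·y₀ + c·z₀.
d = 0·3 + 0·(-3) + 1·4
  = 0 + 0 + 4
  = 4
Equation: z = 4

z = 4


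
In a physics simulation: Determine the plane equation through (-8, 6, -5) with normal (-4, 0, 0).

The plane through P with normal n = (a, b, c) satisfies n·(r - P) = 0,
i.e. ax + by + cz = a·x₀ + b·y₀ + c·z₀.
d = (-4)·(-8) + 0·6 + 0·(-5)
  = 32 + 0 + 0
  = 32
Equation: -4x = 32

-4x = 32


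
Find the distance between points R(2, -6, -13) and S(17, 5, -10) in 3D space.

d = √[(x₂-x₁)² + (y₂-y₁)² + (z₂-z₁)²]
  = √[15² + 11² + 3²]
  = √[225 + 121 + 9]
  = √355
  ≈ 18.84

18.84


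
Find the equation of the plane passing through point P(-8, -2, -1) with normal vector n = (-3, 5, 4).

The plane through P with normal n = (a, b, c) satisfies n·(r - P) = 0,
i.e. ax + by + cz = a·x₀ + b·y₀ + c·z₀.
d = (-3)·(-8) + 5·(-2) + 4·(-1)
  = 24 - 10 - 4
  = 10
Equation: -3x + 5y + 4z = 10

-3x + 5y + 4z = 10


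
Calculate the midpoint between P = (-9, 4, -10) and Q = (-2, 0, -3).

M = ((x₁+x₂)/2, (y₁+y₂)/2, (z₁+z₂)/2)
  = ((-9 - 2)/2, (4 + 0)/2, (-10 - 3)/2)
  = (-11/2, 4/2, -13/2)
  = (-5.5, 2, -6.5)

(-5.5, 2, -6.5)


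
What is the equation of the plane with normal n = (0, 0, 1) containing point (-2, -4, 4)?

The plane through P with normal n = (a, b, c) satisfies n·(r - P) = 0,
i.e. ax + by + cz = a·x₀ + b·y₀ + c·z₀.
d = 0·(-2) + 0·(-4) + 1·4
  = 0 + 0 + 4
  = 4
Equation: z = 4

z = 4


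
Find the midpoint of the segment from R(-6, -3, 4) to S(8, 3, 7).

M = ((x₁+x₂)/2, (y₁+y₂)/2, (z₁+z₂)/2)
  = ((-6 + 8)/2, (-3 + 3)/2, (4 + 7)/2)
  = (2/2, 0/2, 11/2)
  = (1, 0, 5.5)

(1, 0, 5.5)


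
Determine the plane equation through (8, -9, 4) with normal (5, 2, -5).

The plane through P with normal n = (a, b, c) satisfies n·(r - P) = 0,
i.e. ax + by + cz = a·x₀ + b·y₀ + c·z₀.
d = 5·8 + 2·(-9) + (-5)·4
  = 40 - 18 - 20
  = 2
Equation: 5x + 2y - 5z = 2

5x + 2y - 5z = 2


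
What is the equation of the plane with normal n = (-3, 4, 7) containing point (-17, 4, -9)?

The plane through P with normal n = (a, b, c) satisfies n·(r - P) = 0,
i.e. ax + by + cz = a·x₀ + b·y₀ + c·z₀.
d = (-3)·(-17) + 4·4 + 7·(-9)
  = 51 + 16 - 63
  = 4
Equation: -3x + 4y + 7z = 4

-3x + 4y + 7z = 4


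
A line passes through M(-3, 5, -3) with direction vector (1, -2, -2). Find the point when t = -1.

P(t) = M + t·d
  = (-3 + 1·(-1), 5 + (-2)·(-1), -3 + (-2)·(-1))
  = (-3 - 1, 5 + 2, -3 + 2)
  = (-4, 7, -1)

(-4, 7, -1)


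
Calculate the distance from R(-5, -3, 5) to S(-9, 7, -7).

d = √[(x₂-x₁)² + (y₂-y₁)² + (z₂-z₁)²]
  = √[(-4)² + 10² + (-12)²]
  = √[16 + 100 + 144]
  = √260
  ≈ 16.12

16.12


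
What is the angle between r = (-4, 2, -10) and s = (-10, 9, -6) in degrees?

r·s = (-4)·(-10) + 2·9 + (-10)·(-6) = 40 + 18 + 60 = 118
|r| = √((-4)² + 2² + (-10)²) = √120 ≈ 10.95
|s| = √((-10)² + 9² + (-6)²) = √217 ≈ 14.73
cos θ = (r·s)/(|r||s|) = 118/(10.95·14.73) ≈ 0.7312
θ = arccos(0.7312) ≈ 43.01°

43.01°


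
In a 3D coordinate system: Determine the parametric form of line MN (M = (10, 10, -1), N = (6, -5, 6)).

Direction vector d = N - M = (6 - 10, -5 - 10, 6 + 1) = (-4, -15, 7)
Parametric form r = M + t·d:
x = 10 - 4t, y = 10 - 15t, z = -1 + 7t

x = 10 - 4t, y = 10 - 15t, z = -1 + 7t


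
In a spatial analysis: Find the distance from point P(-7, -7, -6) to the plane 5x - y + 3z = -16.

distance = |a·x₀ + b·y₀ + c·z₀ - d| / √(a² + b² + c²)
  = |5·(-7) + (-1)·(-7) + 3·(-6) - (-16)| / √(5² + (-1)² + 3²)
  = |-35 + 7 - 18 + 16| / √(25 + 1 + 9)
  = |-30| / √35
  = 30 / 5.916
  ≈ 5.071

5.071


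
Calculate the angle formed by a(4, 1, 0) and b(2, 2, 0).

a·b = 4·2 + 1·2 + 0·0 = 8 + 2 + 0 = 10
|a| = √(4² + 1² + 0²) = √17 ≈ 4.123
|b| = √(2² + 2² + 0²) = √8 ≈ 2.828
cos θ = (a·b)/(|a||b|) = 10/(4.123·2.828) ≈ 0.8575
θ = arccos(0.8575) ≈ 30.96°

30.96°


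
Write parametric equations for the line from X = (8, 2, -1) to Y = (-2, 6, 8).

Direction vector d = Y - X = (-2 - 8, 6 - 2, 8 + 1) = (-10, 4, 9)
Parametric form r = X + t·d:
x = 8 - 10t, y = 2 + 4t, z = -1 + 9t

x = 8 - 10t, y = 2 + 4t, z = -1 + 9t


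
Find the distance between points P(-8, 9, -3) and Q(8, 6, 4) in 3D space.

d = √[(x₂-x₁)² + (y₂-y₁)² + (z₂-z₁)²]
  = √[16² + (-3)² + 7²]
  = √[256 + 9 + 49]
  = √314
  ≈ 17.72

17.72


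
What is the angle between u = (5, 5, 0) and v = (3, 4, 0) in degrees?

u·v = 5·3 + 5·4 + 0·0 = 15 + 20 + 0 = 35
|u| = √(5² + 5² + 0²) = √50 ≈ 7.071
|v| = √(3² + 4² + 0²) = √25 ≈ 5
cos θ = (u·v)/(|u||v|) = 35/(7.071·5) ≈ 0.9899
θ = arccos(0.9899) ≈ 8.13°

8.13°


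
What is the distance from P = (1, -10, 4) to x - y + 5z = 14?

distance = |a·x₀ + b·y₀ + c·z₀ - d| / √(a² + b² + c²)
  = |1·1 + (-1)·(-10) + 5·4 - 14| / √(1² + (-1)² + 5²)
  = |1 + 10 + 20 - 14| / √(1 + 1 + 25)
  = |17| / √27
  = 17 / 5.196
  ≈ 3.272

3.272


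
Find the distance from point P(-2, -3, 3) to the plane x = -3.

distance = |a·x₀ + b·y₀ + c·z₀ - d| / √(a² + b² + c²)
  = |1·(-2) + 0·(-3) + 0·3 - (-3)| / √(1² + 0² + 0²)
  = |-2 + 0 + 0 + 3| / √(1 + 0 + 0)
  = |1| / √1
  = 1 / 1
  ≈ 1

1


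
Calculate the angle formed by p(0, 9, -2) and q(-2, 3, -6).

p·q = 0·(-2) + 9·3 + (-2)·(-6) = 0 + 27 + 12 = 39
|p| = √(0² + 9² + (-2)²) = √85 ≈ 9.22
|q| = √((-2)² + 3² + (-6)²) = √49 ≈ 7
cos θ = (p·q)/(|p||q|) = 39/(9.22·7) ≈ 0.6043
θ = arccos(0.6043) ≈ 52.82°

52.82°


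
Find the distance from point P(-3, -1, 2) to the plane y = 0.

distance = |a·x₀ + b·y₀ + c·z₀ - d| / √(a² + b² + c²)
  = |0·(-3) + 1·(-1) + 0·2 - 0| / √(0² + 1² + 0²)
  = |0 - 1 + 0 + 0| / √(0 + 1 + 0)
  = |-1| / √1
  = 1 / 1
  ≈ 1

1


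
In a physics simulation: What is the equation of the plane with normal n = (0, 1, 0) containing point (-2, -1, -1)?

The plane through P with normal n = (a, b, c) satisfies n·(r - P) = 0,
i.e. ax + by + cz = a·x₀ + b·y₀ + c·z₀.
d = 0·(-2) + 1·(-1) + 0·(-1)
  = 0 - 1 + 0
  = -1
Equation: y = -1

y = -1


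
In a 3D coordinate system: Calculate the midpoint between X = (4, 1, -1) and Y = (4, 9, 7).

M = ((x₁+x₂)/2, (y₁+y₂)/2, (z₁+z₂)/2)
  = ((4 + 4)/2, (1 + 9)/2, (-1 + 7)/2)
  = (8/2, 10/2, 6/2)
  = (4, 5, 3)

(4, 5, 3)


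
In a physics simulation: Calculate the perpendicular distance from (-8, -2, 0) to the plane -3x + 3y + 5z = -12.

distance = |a·x₀ + b·y₀ + c·z₀ - d| / √(a² + b² + c²)
  = |(-3)·(-8) + 3·(-2) + 5·0 - (-12)| / √((-3)² + 3² + 5²)
  = |24 - 6 + 0 + 12| / √(9 + 9 + 25)
  = |30| / √43
  = 30 / 6.557
  ≈ 4.575

4.575


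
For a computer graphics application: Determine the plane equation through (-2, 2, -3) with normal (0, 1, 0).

The plane through P with normal n = (a, b, c) satisfies n·(r - P) = 0,
i.e. ax + by + cz = a·x₀ + b·y₀ + c·z₀.
d = 0·(-2) + 1·2 + 0·(-3)
  = 0 + 2 + 0
  = 2
Equation: y = 2

y = 2


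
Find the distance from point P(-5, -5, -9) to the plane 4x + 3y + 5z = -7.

distance = |a·x₀ + b·y₀ + c·z₀ - d| / √(a² + b² + c²)
  = |4·(-5) + 3·(-5) + 5·(-9) - (-7)| / √(4² + 3² + 5²)
  = |-20 - 15 - 45 + 7| / √(16 + 9 + 25)
  = |-73| / √50
  = 73 / 7.071
  ≈ 10.32

10.32


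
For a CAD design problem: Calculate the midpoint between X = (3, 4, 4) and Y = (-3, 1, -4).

M = ((x₁+x₂)/2, (y₁+y₂)/2, (z₁+z₂)/2)
  = ((3 - 3)/2, (4 + 1)/2, (4 - 4)/2)
  = (0/2, 5/2, 0/2)
  = (0, 2.5, 0)

(0, 2.5, 0)


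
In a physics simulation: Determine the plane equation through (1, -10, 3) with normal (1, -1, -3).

The plane through P with normal n = (a, b, c) satisfies n·(r - P) = 0,
i.e. ax + by + cz = a·x₀ + b·y₀ + c·z₀.
d = 1·1 + (-1)·(-10) + (-3)·3
  = 1 + 10 - 9
  = 2
Equation: x - y - 3z = 2

x - y - 3z = 2
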